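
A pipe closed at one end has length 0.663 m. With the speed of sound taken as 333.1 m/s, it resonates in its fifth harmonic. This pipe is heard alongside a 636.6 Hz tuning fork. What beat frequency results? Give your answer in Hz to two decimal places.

8.58 Hz

Closed pipe (odd harmonics): f_n = n·v/(4L) = 5·333.1/(4·0.663) = 628.0166 Hz.
f_beat = |628.0166 − 636.6| = 8.58 Hz.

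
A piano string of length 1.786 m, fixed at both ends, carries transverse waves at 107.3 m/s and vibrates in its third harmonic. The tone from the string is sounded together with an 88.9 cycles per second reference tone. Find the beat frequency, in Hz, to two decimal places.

1.22 Hz

For a string fixed at both ends, f_n = n·v/(2L) = 3·107.3/(2·1.786) = 90.1176 Hz.
f_beat = |90.1176 − 88.9| = 1.22 Hz.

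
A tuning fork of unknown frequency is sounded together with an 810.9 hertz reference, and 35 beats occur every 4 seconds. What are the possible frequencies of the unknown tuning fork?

802.15 Hz or 819.65 Hz

Beat frequency = 35/4 = 8.75 Hz.
|f − 810.9| = 8.75, so f = 810.9 ± 8.75.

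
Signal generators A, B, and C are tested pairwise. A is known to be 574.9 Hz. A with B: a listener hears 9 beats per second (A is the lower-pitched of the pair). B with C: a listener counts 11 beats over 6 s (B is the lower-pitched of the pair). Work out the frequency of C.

B is above A, so f_B = 574.9 + 9 = 583.9 Hz.
B–C: Beat frequency = 11/6 = 1.8333 Hz.
C is above B, so f_C = 583.9 + 1.8333 = 585.7333 Hz.

585.7333 Hz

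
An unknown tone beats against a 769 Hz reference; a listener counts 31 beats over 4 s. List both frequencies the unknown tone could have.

Beat frequency = 31/4 = 7.75 Hz.
|f − 769| = 7.75, so f = 769 ± 7.75.

761.25 Hz or 776.75 Hz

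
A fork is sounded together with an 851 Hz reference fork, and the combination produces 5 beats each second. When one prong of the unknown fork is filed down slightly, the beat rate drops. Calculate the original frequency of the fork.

|f − 851| = 5, so the fork was at either 846 Hz or 856 Hz.
Filing a prong removes mass and raises the fork's frequency; the adjustment raises the fork's frequency.
The beat rate fell, so the adjustment moved the fork toward 851 Hz — it must have started below the reference.

846 Hz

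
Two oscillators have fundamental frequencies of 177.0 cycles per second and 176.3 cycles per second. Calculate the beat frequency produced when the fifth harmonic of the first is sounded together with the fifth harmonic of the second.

3.5 Hz

Fifth harmonic of the first: 5·177.0 = 885.0 Hz.
Fifth harmonic of the second: 5·176.3 = 881.5 Hz.
f_beat = |885.0 − 881.5| = 3.5 Hz.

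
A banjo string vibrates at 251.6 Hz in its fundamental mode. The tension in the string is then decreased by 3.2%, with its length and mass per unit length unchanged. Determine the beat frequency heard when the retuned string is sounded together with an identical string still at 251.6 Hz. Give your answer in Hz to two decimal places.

For a string, f ∝ √T, so the new frequency is 251.6·√0.968 = 247.5417 Hz.
f_beat = |247.5417 − 251.6| = 4.06 Hz.

4.06 Hz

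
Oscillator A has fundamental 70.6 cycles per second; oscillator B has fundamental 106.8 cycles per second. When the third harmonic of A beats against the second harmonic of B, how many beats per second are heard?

1.8 Hz

Third harmonic of the first: 3·70.6 = 211.8 Hz.
Second harmonic of the second: 2·106.8 = 213.6 Hz.
f_beat = |211.8 − 213.6| = 1.8 Hz.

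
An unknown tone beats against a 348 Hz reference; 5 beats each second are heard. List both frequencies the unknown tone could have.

|f − 348| = 5, so f = 348 ± 5.

343 Hz or 353 Hz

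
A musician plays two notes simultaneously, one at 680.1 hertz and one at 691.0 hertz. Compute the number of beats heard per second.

10.9 Hz

f_beat = |f₁ − f₂|.
|680.1 − 691.0| = 10.9 Hz.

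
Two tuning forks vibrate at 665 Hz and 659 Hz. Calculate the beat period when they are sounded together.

f_beat = |665 − 659| = 6 Hz.
Beat period T = 1 / f_beat = 1 / 6 s.

0.167 s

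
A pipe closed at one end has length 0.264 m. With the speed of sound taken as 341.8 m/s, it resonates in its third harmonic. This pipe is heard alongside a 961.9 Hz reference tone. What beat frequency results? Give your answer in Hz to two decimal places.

9.12 Hz

Closed pipe (odd harmonics): f_n = n·v/(4L) = 3·341.8/(4·0.264) = 971.0227 Hz.
f_beat = |971.0227 − 961.9| = 9.12 Hz.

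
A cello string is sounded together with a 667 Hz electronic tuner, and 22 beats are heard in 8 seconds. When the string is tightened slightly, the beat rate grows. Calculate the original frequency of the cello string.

669.75 Hz

Beat frequency = 22/8 = 2.75 Hz.
|f − 667| = 2.75, so the cello string was at either 664.25 Hz or 669.75 Hz.
Increasing tension raises a string's frequency; the adjustment raises the cello string's frequency.
The beat rate rose, so the adjustment moved the cello string further from 667 Hz — it was already above the reference.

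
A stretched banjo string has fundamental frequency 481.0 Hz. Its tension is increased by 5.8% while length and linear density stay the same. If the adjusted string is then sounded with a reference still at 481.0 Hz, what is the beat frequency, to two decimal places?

13.75 Hz

For a string, f ∝ √T, so the new frequency is 481.0·√1.058 = 494.7524 Hz.
f_beat = |494.7524 − 481.0| = 13.75 Hz.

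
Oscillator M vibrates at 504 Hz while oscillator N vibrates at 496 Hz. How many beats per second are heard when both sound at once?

8 Hz

Beats arise from superposition of two nearby frequencies; the beat rate is |f₁ − f₂|.
|504 − 496| = 8 Hz.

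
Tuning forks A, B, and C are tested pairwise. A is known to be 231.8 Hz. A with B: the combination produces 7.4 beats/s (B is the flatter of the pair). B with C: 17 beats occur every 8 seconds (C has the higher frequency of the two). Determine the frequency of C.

B is below A, so f_B = 231.8 − 7.4 = 224.4 Hz.
B–C: Beat frequency = 17/8 = 2.125 Hz.
C is above B, so f_C = 224.4 + 2.125 = 226.525 Hz.

226.525 Hz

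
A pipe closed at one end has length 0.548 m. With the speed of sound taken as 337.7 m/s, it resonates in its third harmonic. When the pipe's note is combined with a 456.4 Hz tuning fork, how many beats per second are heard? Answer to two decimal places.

Closed pipe (odd harmonics): f_n = n·v/(4L) = 3·337.7/(4·0.548) = 462.1807 Hz.
f_beat = |462.1807 − 456.4| = 5.78 Hz.

5.78 Hz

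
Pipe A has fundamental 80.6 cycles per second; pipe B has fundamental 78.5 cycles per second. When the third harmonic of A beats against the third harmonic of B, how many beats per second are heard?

Third harmonic of the first: 3·80.6 = 241.8 Hz.
Third harmonic of the second: 3·78.5 = 235.5 Hz.
f_beat = |241.8 − 235.5| = 6.3 Hz.

6.3 Hz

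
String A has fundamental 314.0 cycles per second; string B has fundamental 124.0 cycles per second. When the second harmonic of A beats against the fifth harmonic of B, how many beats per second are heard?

8.0 Hz

Second harmonic of the first: 2·314.0 = 628.0 Hz.
Fifth harmonic of the second: 5·124.0 = 620.0 Hz.
f_beat = |628.0 − 620.0| = 8.0 Hz.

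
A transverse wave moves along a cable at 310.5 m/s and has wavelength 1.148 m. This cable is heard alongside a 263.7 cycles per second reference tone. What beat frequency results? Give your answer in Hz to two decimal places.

Source frequency f = v/λ = 310.5/1.148 = 270.4704 Hz.
f_beat = |270.4704 − 263.7| = 6.77 Hz.

6.77 Hz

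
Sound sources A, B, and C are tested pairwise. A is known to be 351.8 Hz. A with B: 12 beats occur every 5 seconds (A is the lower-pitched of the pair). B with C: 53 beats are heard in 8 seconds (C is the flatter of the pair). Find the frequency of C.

347.575 Hz

A–B: Beat frequency = 12/5 = 2.4 Hz.
B is above A, so f_B = 351.8 + 2.4 = 354.2 Hz.
B–C: Beat frequency = 53/8 = 6.625 Hz.
C is below B, so f_C = 354.2 − 6.625 = 347.575 Hz.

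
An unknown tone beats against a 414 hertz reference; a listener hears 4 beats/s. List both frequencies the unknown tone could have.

410 Hz or 418 Hz

|f − 414| = 4, so f = 414 ± 4.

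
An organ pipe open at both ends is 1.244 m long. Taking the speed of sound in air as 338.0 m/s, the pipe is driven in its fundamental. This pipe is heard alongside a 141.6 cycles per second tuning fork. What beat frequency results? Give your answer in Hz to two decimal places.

5.75 Hz

Open pipe: f_n = n·v/(2L) = 1·338.0/(2·1.244) = 135.8521 Hz.
f_beat = |135.8521 − 141.6| = 5.75 Hz.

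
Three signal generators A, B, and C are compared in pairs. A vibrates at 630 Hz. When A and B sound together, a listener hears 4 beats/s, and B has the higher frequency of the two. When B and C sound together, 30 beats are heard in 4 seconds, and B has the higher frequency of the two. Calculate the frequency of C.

B is above A, so f_B = 630 + 4 = 634 Hz.
B–C: Beat frequency = 30/4 = 7.5 Hz.
C is below B, so f_C = 634 − 7.5 = 626.5 Hz.

626.5 Hz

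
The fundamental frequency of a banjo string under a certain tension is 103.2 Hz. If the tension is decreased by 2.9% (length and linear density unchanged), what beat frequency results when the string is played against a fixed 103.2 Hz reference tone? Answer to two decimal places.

1.51 Hz

For a string, f ∝ √T, so the new frequency is 103.2·√0.971 = 101.6926 Hz.
f_beat = |101.6926 − 103.2| = 1.51 Hz.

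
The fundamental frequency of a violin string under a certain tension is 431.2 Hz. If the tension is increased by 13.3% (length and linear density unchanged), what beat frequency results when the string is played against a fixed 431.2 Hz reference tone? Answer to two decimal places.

For a string, f ∝ √T, so the new frequency is 431.2·√1.133 = 458.9799 Hz.
f_beat = |458.9799 − 431.2| = 27.78 Hz.

27.78 Hz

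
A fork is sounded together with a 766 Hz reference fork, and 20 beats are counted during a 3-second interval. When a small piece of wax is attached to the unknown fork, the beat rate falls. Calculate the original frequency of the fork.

Beat frequency = 20/3 = 6.6667 Hz.
|f − 766| = 6.6667, so the fork was at either 759.3333 Hz or 772.6667 Hz.
Loading a fork with wax lowers its frequency; the adjustment lowers the fork's frequency.
The beat rate fell, so the adjustment moved the fork toward 766 Hz — it must have started above the reference.

772.6667 Hz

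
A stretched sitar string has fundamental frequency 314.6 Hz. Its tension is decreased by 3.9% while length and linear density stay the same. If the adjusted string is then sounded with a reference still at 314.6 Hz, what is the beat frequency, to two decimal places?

For a string, f ∝ √T, so the new frequency is 314.6·√0.961 = 308.4043 Hz.
f_beat = |308.4043 − 314.6| = 6.20 Hz.

6.20 Hz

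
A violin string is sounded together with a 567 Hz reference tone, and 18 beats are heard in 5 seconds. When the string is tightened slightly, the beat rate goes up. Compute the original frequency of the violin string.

Beat frequency = 18/5 = 3.6 Hz.
|f − 567| = 3.6, so the violin string was at either 563.4 Hz or 570.6 Hz.
Increasing tension raises a string's frequency; the adjustment raises the violin string's frequency.
The beat rate rose, so the adjustment moved the violin string further from 567 Hz — it was already above the reference.

570.6 Hz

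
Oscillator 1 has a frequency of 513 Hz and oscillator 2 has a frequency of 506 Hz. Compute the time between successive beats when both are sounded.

f_beat = |513 − 506| = 7 Hz.
Beat period T = 1 / f_beat = 1 / 7 s.

0.143 s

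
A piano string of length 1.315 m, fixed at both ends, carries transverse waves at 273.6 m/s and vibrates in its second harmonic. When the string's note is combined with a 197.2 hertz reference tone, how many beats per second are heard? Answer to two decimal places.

For a string fixed at both ends, f_n = n·v/(2L) = 2·273.6/(2·1.315) = 208.0608 Hz.
f_beat = |208.0608 − 197.2| = 10.86 Hz.

10.86 Hz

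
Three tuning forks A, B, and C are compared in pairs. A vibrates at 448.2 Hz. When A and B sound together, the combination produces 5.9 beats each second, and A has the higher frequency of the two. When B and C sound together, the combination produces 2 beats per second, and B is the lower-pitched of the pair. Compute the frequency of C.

B is below A, so f_B = 448.2 − 5.9 = 442.3 Hz.
C is above B, so f_C = 442.3 + 2 = 444.3 Hz.

444.3 Hz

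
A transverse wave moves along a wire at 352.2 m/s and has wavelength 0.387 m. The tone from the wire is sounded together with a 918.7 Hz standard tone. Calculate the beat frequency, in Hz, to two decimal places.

Source frequency f = v/λ = 352.2/0.387 = 910.0775 Hz.
f_beat = |910.0775 − 918.7| = 8.62 Hz.

8.62 Hz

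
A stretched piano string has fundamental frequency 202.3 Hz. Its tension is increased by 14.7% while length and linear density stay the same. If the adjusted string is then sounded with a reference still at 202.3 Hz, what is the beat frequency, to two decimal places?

14.36 Hz

For a string, f ∝ √T, so the new frequency is 202.3·√1.147 = 216.6594 Hz.
f_beat = |216.6594 − 202.3| = 14.36 Hz.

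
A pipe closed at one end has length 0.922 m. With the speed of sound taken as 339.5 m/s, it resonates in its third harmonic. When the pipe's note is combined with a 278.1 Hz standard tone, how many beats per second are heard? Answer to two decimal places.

Closed pipe (odd harmonics): f_n = n·v/(4L) = 3·339.5/(4·0.922) = 276.1659 Hz.
f_beat = |276.1659 − 278.1| = 1.93 Hz.

1.93 Hz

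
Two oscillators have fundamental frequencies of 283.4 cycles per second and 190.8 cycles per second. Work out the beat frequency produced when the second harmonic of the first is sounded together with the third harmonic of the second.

Second harmonic of the first: 2·283.4 = 566.8 Hz.
Third harmonic of the second: 3·190.8 = 572.4 Hz.
f_beat = |566.8 − 572.4| = 5.6 Hz.

5.6 Hz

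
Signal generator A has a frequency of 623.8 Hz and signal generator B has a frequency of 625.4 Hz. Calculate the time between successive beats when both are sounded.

0.625 s

f_beat = |623.8 − 625.4| = 1.6 Hz.
Beat period T = 1 / f_beat = 1 / 1.6 s.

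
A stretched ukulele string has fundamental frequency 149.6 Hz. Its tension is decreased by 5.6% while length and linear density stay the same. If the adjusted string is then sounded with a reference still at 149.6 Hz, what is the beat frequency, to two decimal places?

4.25 Hz

For a string, f ∝ √T, so the new frequency is 149.6·√0.944 = 145.3509 Hz.
f_beat = |145.3509 − 149.6| = 4.25 Hz.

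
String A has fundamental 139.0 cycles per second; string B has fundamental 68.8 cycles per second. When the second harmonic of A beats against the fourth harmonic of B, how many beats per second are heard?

2.8 Hz

Second harmonic of the first: 2·139.0 = 278.0 Hz.
Fourth harmonic of the second: 4·68.8 = 275.2 Hz.
f_beat = |278.0 − 275.2| = 2.8 Hz.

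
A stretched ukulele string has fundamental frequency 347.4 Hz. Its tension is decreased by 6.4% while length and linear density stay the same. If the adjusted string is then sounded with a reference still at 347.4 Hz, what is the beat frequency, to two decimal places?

11.30 Hz

For a string, f ∝ √T, so the new frequency is 347.4·√0.936 = 336.0994 Hz.
f_beat = |336.0994 − 347.4| = 11.30 Hz.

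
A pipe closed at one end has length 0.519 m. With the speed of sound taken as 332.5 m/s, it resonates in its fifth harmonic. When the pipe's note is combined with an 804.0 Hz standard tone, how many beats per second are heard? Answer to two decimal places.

Closed pipe (odd harmonics): f_n = n·v/(4L) = 5·332.5/(4·0.519) = 800.8189 Hz.
f_beat = |800.8189 − 804.0| = 3.18 Hz.

3.18 Hz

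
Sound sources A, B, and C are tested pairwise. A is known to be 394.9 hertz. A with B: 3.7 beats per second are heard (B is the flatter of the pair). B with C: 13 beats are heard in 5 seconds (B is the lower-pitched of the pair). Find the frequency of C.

393.8 Hz

B is below A, so f_B = 394.9 − 3.7 = 391.2 Hz.
B–C: Beat frequency = 13/5 = 2.6 Hz.
C is above B, so f_C = 391.2 + 2.6 = 393.8 Hz.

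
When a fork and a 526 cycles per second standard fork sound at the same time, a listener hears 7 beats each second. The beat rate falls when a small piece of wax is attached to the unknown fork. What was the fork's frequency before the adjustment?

|f − 526| = 7, so the fork was at either 519 Hz or 533 Hz.
Loading a fork with wax lowers its frequency; the adjustment lowers the fork's frequency.
The beat rate fell, so the adjustment moved the fork toward 526 Hz — it must have started above the reference.

533 Hz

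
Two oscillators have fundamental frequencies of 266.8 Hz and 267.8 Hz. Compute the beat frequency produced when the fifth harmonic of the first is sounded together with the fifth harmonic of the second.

5.0 Hz

Fifth harmonic of the first: 5·266.8 = 1334.0 Hz.
Fifth harmonic of the second: 5·267.8 = 1339.0 Hz.
f_beat = |1334.0 − 1339.0| = 5.0 Hz.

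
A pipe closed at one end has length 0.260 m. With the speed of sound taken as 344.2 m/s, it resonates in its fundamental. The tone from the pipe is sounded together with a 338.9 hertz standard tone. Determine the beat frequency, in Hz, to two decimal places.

Closed pipe (odd harmonics): f_n = n·v/(4L) = 1·344.2/(4·0.260) = 330.9615 Hz.
f_beat = |330.9615 − 338.9| = 7.94 Hz.

7.94 Hz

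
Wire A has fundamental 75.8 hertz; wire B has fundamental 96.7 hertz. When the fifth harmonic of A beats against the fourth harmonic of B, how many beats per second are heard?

Fifth harmonic of the first: 5·75.8 = 379.0 Hz.
Fourth harmonic of the second: 4·96.7 = 386.8 Hz.
f_beat = |379.0 − 386.8| = 7.8 Hz.

7.8 Hz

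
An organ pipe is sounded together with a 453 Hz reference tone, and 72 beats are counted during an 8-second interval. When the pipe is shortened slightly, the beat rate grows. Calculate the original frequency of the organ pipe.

Beat frequency = 72/8 = 9 Hz.
|f − 453| = 9, so the organ pipe was at either 444 Hz or 462 Hz.
A shorter pipe has a higher fundamental; the adjustment raises the organ pipe's frequency.
The beat rate rose, so the adjustment moved the organ pipe further from 453 Hz — it was already above the reference.

462 Hz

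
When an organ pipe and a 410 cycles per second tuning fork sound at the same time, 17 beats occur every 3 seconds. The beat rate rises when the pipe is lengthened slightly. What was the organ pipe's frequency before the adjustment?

Beat frequency = 17/3 = 5.6667 Hz.
|f − 410| = 5.6667, so the organ pipe was at either 404.3333 Hz or 415.6667 Hz.
A longer pipe has a lower fundamental; the adjustment lowers the organ pipe's frequency.
The beat rate rose, so the adjustment moved the organ pipe further from 410 Hz — it was already below the reference.

404.3333 Hz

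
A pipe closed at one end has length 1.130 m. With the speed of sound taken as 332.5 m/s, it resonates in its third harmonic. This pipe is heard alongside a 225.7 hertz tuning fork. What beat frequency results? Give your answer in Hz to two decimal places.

Closed pipe (odd harmonics): f_n = n·v/(4L) = 3·332.5/(4·1.130) = 220.6858 Hz.
f_beat = |220.6858 − 225.7| = 5.01 Hz.

5.01 Hz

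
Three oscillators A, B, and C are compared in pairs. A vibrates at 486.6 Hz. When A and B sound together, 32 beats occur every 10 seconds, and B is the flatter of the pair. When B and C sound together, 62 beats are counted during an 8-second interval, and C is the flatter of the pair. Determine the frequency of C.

A–B: Beat frequency = 32/10 = 3.2 Hz.
B is below A, so f_B = 486.6 − 3.2 = 483.4 Hz.
B–C: Beat frequency = 62/8 = 7.75 Hz.
C is below B, so f_C = 483.4 − 7.75 = 475.65 Hz.

475.65 Hz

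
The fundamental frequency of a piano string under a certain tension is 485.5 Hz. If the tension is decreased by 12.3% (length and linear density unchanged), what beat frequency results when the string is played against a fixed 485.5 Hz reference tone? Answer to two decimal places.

For a string, f ∝ √T, so the new frequency is 485.5·√0.877 = 454.6624 Hz.
f_beat = |454.6624 − 485.5| = 30.84 Hz.

30.84 Hz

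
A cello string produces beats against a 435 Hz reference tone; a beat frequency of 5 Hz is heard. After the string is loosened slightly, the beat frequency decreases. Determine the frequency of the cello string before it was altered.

|f − 435| = 5, so the cello string was at either 430 Hz or 440 Hz.
Reducing tension lowers a string's frequency; the adjustment lowers the cello string's frequency.
The beat rate fell, so the adjustment moved the cello string toward 435 Hz — it must have started above the reference.

440 Hz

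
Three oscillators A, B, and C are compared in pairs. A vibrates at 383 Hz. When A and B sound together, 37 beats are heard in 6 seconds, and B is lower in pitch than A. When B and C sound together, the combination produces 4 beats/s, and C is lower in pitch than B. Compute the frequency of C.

A–B: Beat frequency = 37/6 = 6.1667 Hz.
B is below A, so f_B = 383 − 6.1667 = 376.8333 Hz.
C is below B, so f_C = 376.8333 − 4 = 372.8333 Hz.

372.8333 Hz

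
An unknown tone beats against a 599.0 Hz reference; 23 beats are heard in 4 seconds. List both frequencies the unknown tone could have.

Beat frequency = 23/4 = 5.75 Hz.
|f − 599.0| = 5.75, so f = 599.0 ± 5.75.

593.25 Hz or 604.75 Hz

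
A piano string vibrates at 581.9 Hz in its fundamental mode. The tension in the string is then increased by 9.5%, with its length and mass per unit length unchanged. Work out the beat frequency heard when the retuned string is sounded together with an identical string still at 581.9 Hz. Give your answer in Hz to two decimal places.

27.01 Hz

For a string, f ∝ √T, so the new frequency is 581.9·√1.095 = 608.9132 Hz.
f_beat = |608.9132 − 581.9| = 27.01 Hz.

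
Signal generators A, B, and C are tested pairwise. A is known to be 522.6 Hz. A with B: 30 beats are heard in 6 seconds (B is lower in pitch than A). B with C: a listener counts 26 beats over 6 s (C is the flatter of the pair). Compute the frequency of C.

A–B: Beat frequency = 30/6 = 5 Hz.
B is below A, so f_B = 522.6 − 5 = 517.6 Hz.
B–C: Beat frequency = 26/6 = 4.3333 Hz.
C is below B, so f_C = 517.6 − 4.3333 = 513.2667 Hz.

513.2667 Hz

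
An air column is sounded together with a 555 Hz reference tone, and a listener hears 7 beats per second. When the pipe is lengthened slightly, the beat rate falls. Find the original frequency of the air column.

562 Hz

|f − 555| = 7, so the air column was at either 548 Hz or 562 Hz.
A longer pipe has a lower fundamental; the adjustment lowers the air column's frequency.
The beat rate fell, so the adjustment moved the air column toward 555 Hz — it must have started above the reference.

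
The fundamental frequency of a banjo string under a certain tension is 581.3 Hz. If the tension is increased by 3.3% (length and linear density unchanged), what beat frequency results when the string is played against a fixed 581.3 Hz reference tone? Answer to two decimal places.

For a string, f ∝ √T, so the new frequency is 581.3·√1.033 = 590.8136 Hz.
f_beat = |590.8136 − 581.3| = 9.51 Hz.

9.51 Hz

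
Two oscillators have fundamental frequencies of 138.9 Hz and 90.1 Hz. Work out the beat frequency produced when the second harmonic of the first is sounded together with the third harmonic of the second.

Second harmonic of the first: 2·138.9 = 277.8 Hz.
Third harmonic of the second: 3·90.1 = 270.3 Hz.
f_beat = |277.8 − 270.3| = 7.5 Hz.

7.5 Hz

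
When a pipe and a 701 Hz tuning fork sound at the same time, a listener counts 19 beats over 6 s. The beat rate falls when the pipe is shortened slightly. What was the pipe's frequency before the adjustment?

Beat frequency = 19/6 = 3.1667 Hz.
|f − 701| = 3.1667, so the pipe was at either 697.8333 Hz or 704.1667 Hz.
A shorter pipe has a higher fundamental; the adjustment raises the pipe's frequency.
The beat rate fell, so the adjustment moved the pipe toward 701 Hz — it must have started below the reference.

697.8333 Hz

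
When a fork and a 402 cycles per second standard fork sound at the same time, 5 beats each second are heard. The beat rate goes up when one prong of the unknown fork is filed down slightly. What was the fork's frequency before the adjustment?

|f − 402| = 5, so the fork was at either 397 Hz or 407 Hz.
Filing a prong removes mass and raises the fork's frequency; the adjustment raises the fork's frequency.
The beat rate rose, so the adjustment moved the fork further from 402 Hz — it was already above the reference.

407 Hz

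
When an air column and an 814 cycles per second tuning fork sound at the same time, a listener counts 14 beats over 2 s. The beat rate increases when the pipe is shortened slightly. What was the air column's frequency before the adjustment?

Beat frequency = 14/2 = 7 Hz.
|f − 814| = 7, so the air column was at either 807 Hz or 821 Hz.
A shorter pipe has a higher fundamental; the adjustment raises the air column's frequency.
The beat rate rose, so the adjustment moved the air column further from 814 Hz — it was already above the reference.

821 Hz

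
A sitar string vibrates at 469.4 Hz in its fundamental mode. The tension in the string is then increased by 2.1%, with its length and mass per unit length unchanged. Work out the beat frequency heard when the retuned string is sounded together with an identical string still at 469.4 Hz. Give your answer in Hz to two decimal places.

For a string, f ∝ √T, so the new frequency is 469.4·√1.021 = 474.3031 Hz.
f_beat = |474.3031 − 469.4| = 4.90 Hz.

4.90 Hz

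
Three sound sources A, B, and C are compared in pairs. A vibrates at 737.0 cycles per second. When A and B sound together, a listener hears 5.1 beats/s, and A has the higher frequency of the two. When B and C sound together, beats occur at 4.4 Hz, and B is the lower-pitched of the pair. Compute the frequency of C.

B is below A, so f_B = 737.0 − 5.1 = 731.9 Hz.
C is above B, so f_C = 731.9 + 4.4 = 736.3 Hz.

736.3 Hz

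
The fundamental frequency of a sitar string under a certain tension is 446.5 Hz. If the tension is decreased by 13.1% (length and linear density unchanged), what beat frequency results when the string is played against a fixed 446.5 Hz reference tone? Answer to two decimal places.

30.27 Hz

For a string, f ∝ √T, so the new frequency is 446.5·√0.869 = 416.2281 Hz.
f_beat = |416.2281 − 446.5| = 30.27 Hz.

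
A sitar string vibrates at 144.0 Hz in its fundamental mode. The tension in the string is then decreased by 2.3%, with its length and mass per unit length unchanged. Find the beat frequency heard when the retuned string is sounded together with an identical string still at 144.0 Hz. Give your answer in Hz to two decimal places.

For a string, f ∝ √T, so the new frequency is 144.0·√0.977 = 142.3344 Hz.
f_beat = |142.3344 − 144.0| = 1.67 Hz.

1.67 Hz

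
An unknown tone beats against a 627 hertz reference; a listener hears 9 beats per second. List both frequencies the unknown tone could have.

|f − 627| = 9, so f = 627 ± 9.

618 Hz or 636 Hz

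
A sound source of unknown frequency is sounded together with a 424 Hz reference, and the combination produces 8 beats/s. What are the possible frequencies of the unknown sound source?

|f − 424| = 8, so f = 424 ± 8.

416 Hz or 432 Hz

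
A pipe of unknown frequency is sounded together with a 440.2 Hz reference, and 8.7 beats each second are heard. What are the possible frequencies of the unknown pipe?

431.5 Hz or 448.9 Hz

|f − 440.2| = 8.7, so f = 440.2 ± 8.7.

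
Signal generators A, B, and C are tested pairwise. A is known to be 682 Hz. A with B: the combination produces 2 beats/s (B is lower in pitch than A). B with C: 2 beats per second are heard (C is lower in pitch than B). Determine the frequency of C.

678 Hz

B is below A, so f_B = 682 − 2 = 680 Hz.
C is below B, so f_C = 680 − 2 = 678 Hz.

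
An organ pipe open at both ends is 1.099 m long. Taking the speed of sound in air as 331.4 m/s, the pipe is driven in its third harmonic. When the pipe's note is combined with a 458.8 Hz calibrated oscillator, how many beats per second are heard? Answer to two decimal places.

6.48 Hz

Open pipe: f_n = n·v/(2L) = 3·331.4/(2·1.099) = 452.3203 Hz.
f_beat = |452.3203 − 458.8| = 6.48 Hz.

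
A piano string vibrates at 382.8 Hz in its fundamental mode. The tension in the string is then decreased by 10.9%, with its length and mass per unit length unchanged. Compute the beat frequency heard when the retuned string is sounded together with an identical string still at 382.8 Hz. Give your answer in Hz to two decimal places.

For a string, f ∝ √T, so the new frequency is 382.8·√0.891 = 361.3356 Hz.
f_beat = |361.3356 − 382.8| = 21.46 Hz.

21.46 Hz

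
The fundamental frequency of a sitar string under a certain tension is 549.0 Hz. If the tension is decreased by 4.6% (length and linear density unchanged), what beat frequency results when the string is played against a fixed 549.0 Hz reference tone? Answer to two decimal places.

For a string, f ∝ √T, so the new frequency is 549.0·√0.954 = 536.2244 Hz.
f_beat = |536.2244 − 549.0| = 12.78 Hz.

12.78 Hz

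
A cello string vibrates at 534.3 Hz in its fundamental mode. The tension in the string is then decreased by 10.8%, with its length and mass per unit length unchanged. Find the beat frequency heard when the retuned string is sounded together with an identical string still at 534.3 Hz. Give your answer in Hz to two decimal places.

29.68 Hz

For a string, f ∝ √T, so the new frequency is 534.3·√0.892 = 504.6237 Hz.
f_beat = |504.6237 − 534.3| = 29.68 Hz.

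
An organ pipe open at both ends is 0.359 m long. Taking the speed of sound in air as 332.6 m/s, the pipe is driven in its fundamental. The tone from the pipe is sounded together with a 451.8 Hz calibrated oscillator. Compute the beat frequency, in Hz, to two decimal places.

Open pipe: f_n = n·v/(2L) = 1·332.6/(2·0.359) = 463.2312 Hz.
f_beat = |463.2312 − 451.8| = 11.43 Hz.

11.43 Hz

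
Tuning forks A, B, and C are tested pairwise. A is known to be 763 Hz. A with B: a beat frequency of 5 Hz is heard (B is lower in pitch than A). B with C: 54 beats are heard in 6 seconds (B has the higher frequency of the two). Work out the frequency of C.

749 Hz

B is below A, so f_B = 763 − 5 = 758 Hz.
B–C: Beat frequency = 54/6 = 9 Hz.
C is below B, so f_C = 758 − 9 = 749 Hz.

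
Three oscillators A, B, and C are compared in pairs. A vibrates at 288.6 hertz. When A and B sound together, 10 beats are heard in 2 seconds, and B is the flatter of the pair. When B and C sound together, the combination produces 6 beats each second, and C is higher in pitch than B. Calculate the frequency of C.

A–B: Beat frequency = 10/2 = 5 Hz.
B is below A, so f_B = 288.6 − 5 = 283.6 Hz.
C is above B, so f_C = 283.6 + 6 = 289.6 Hz.

289.6 Hz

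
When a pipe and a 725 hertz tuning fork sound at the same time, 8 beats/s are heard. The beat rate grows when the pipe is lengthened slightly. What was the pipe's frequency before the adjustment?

|f − 725| = 8, so the pipe was at either 717 Hz or 733 Hz.
A longer pipe has a lower fundamental; the adjustment lowers the pipe's frequency.
The beat rate rose, so the adjustment moved the pipe further from 725 Hz — it was already below the reference.

717 Hz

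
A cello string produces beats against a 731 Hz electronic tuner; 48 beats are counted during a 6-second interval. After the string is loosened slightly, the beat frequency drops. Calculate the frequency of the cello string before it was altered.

739 Hz

Beat frequency = 48/6 = 8 Hz.
|f − 731| = 8, so the cello string was at either 723 Hz or 739 Hz.
Reducing tension lowers a string's frequency; the adjustment lowers the cello string's frequency.
The beat rate fell, so the adjustment moved the cello string toward 731 Hz — it must have started above the reference.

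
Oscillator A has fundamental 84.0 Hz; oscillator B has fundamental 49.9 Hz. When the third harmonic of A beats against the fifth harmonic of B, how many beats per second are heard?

2.5 Hz

Third harmonic of the first: 3·84.0 = 252.0 Hz.
Fifth harmonic of the second: 5·49.9 = 249.5 Hz.
f_beat = |252.0 − 249.5| = 2.5 Hz.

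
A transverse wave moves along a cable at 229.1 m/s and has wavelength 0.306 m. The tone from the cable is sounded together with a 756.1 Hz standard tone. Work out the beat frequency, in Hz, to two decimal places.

Source frequency f = v/λ = 229.1/0.306 = 748.6928 Hz.
f_beat = |748.6928 − 756.1| = 7.41 Hz.

7.41 Hz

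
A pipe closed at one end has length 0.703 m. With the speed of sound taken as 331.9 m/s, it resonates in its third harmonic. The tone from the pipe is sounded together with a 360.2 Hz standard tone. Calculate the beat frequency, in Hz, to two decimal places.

Closed pipe (odd harmonics): f_n = n·v/(4L) = 3·331.9/(4·0.703) = 354.0896 Hz.
f_beat = |354.0896 − 360.2| = 6.11 Hz.

6.11 Hz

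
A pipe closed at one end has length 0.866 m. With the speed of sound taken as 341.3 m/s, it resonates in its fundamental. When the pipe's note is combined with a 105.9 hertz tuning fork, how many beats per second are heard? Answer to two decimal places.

7.37 Hz

Closed pipe (odd harmonics): f_n = n·v/(4L) = 1·341.3/(4·0.866) = 98.5277 Hz.
f_beat = |98.5277 − 105.9| = 7.37 Hz.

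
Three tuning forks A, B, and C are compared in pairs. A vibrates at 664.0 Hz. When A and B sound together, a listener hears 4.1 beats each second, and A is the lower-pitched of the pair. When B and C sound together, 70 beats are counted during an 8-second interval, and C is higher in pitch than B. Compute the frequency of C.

676.85 Hz

B is above A, so f_B = 664.0 + 4.1 = 668.1 Hz.
B–C: Beat frequency = 70/8 = 8.75 Hz.
C is above B, so f_C = 668.1 + 8.75 = 676.85 Hz.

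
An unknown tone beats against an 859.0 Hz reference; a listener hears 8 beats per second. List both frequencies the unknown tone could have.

|f − 859.0| = 8, so f = 859.0 ± 8.

851 Hz or 867 Hz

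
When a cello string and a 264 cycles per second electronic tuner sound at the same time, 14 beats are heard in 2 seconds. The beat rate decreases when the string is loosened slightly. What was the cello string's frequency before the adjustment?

Beat frequency = 14/2 = 7 Hz.
|f − 264| = 7, so the cello string was at either 257 Hz or 271 Hz.
Reducing tension lowers a string's frequency; the adjustment lowers the cello string's frequency.
The beat rate fell, so the adjustment moved the cello string toward 264 Hz — it must have started above the reference.

271 Hz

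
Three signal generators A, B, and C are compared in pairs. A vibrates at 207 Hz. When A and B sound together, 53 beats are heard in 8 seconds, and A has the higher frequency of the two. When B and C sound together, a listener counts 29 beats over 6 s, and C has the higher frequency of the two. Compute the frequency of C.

205.2083 Hz

A–B: Beat frequency = 53/8 = 6.625 Hz.
B is below A, so f_B = 207 − 6.625 = 200.375 Hz.
B–C: Beat frequency = 29/6 = 4.8333 Hz.
C is above B, so f_C = 200.375 + 4.8333 = 205.2083 Hz.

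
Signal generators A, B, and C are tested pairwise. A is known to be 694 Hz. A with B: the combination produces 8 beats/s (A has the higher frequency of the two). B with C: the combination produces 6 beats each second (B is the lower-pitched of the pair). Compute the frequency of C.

692 Hz

B is below A, so f_B = 694 − 8 = 686 Hz.
C is above B, so f_C = 686 + 6 = 692 Hz.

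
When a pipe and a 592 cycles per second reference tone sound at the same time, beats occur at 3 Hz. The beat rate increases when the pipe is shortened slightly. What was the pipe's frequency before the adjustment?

|f − 592| = 3, so the pipe was at either 589 Hz or 595 Hz.
A shorter pipe has a higher fundamental; the adjustment raises the pipe's frequency.
The beat rate rose, so the adjustment moved the pipe further from 592 Hz — it was already above the reference.

595 Hz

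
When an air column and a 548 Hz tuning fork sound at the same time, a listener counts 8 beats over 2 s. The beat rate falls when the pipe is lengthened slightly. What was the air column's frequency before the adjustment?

552 Hz

Beat frequency = 8/2 = 4 Hz.
|f − 548| = 4, so the air column was at either 544 Hz or 552 Hz.
A longer pipe has a lower fundamental; the adjustment lowers the air column's frequency.
The beat rate fell, so the adjustment moved the air column toward 548 Hz — it must have started above the reference.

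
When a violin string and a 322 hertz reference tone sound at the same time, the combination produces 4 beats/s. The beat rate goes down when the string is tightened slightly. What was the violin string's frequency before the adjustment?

|f − 322| = 4, so the violin string was at either 318 Hz or 326 Hz.
Increasing tension raises a string's frequency; the adjustment raises the violin string's frequency.
The beat rate fell, so the adjustment moved the violin string toward 322 Hz — it must have started below the reference.

318 Hz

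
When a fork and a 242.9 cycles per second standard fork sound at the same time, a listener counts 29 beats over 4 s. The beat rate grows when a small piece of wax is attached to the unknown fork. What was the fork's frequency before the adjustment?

Beat frequency = 29/4 = 7.25 Hz.
|f − 242.9| = 7.25, so the fork was at either 235.65 Hz or 250.15 Hz.
Loading a fork with wax lowers its frequency; the adjustment lowers the fork's frequency.
The beat rate rose, so the adjustment moved the fork further from 242.9 Hz — it was already below the reference.

235.65 Hz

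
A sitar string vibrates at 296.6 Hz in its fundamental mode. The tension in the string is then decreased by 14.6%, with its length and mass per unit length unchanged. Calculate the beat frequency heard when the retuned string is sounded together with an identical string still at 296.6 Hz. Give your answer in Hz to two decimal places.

22.51 Hz

For a string, f ∝ √T, so the new frequency is 296.6·√0.854 = 274.0943 Hz.
f_beat = |274.0943 − 296.6| = 22.51 Hz.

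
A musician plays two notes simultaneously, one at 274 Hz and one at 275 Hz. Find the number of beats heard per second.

Beats arise from superposition of two nearby frequencies; the beat rate is |f₁ − f₂|.
|274 − 275| = 1 Hz.

1 Hz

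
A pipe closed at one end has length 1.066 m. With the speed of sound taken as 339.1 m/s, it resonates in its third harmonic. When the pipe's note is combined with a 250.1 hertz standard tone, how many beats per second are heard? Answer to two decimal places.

Closed pipe (odd harmonics): f_n = n·v/(4L) = 3·339.1/(4·1.066) = 238.5788 Hz.
f_beat = |238.5788 − 250.1| = 11.52 Hz.

11.52 Hz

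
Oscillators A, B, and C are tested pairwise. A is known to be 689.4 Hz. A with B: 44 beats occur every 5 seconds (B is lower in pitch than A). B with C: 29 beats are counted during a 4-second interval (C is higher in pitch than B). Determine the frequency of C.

687.85 Hz

A–B: Beat frequency = 44/5 = 8.8 Hz.
B is below A, so f_B = 689.4 − 8.8 = 680.6 Hz.
B–C: Beat frequency = 29/4 = 7.25 Hz.
C is above B, so f_C = 680.6 + 7.25 = 687.85 Hz.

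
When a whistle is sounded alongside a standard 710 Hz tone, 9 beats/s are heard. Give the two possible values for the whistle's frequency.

701 Hz or 719 Hz

|f − 710| = 9, so f = 710 ± 9.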